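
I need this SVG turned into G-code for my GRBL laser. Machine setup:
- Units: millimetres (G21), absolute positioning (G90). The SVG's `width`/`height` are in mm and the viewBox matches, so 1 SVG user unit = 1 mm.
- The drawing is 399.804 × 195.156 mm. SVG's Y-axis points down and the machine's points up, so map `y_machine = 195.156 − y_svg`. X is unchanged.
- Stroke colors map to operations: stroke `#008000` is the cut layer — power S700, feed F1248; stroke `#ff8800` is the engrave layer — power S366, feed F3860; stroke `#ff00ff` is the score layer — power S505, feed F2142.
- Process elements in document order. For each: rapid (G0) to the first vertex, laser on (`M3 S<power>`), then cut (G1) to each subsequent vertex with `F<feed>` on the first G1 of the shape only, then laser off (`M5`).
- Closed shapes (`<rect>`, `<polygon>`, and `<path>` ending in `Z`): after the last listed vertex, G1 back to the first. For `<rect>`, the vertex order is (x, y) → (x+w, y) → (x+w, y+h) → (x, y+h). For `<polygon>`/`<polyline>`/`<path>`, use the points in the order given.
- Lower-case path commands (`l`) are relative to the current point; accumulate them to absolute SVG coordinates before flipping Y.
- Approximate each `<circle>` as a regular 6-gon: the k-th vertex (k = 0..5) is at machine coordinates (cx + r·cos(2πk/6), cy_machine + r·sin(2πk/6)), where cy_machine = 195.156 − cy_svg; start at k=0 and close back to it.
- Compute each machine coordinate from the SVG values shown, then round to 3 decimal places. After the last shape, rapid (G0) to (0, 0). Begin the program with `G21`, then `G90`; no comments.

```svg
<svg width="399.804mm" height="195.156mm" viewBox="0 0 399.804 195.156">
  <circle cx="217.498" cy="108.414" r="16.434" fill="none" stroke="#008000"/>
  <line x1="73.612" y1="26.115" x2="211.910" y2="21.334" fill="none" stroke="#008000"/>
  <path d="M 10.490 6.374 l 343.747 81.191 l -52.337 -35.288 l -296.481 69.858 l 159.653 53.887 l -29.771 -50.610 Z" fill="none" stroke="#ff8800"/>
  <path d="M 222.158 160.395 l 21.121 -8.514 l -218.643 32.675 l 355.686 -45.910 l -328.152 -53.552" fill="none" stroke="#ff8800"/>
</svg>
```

G21
G90
G0 X233.932 Y86.742
M3 S700
G1 X225.715 Y100.974 F1248
G1 X209.281 Y100.974
G1 X201.064 Y86.742
G1 X209.281 Y72.510
G1 X225.715 Y72.510
G1 X233.932 Y86.742
M5
G0 X73.612 Y169.041
M3 S700
G1 X211.910 Y173.822 F1248
M5
G0 X10.490 Y188.782
M3 S366
G1 X354.237 Y107.591 F3860
G1 X301.900 Y142.879
G1 X5.419 Y73.021
G1 X165.072 Y19.134
G1 X135.301 Y69.744
G1 X10.490 Y188.782
M5
G0 X222.158 Y34.761
M3 S366
G1 X243.279 Y43.275 F3860
G1 X24.636 Y10.600
G1 X380.322 Y56.510
G1 X52.170 Y110.062
M5
G0 X0.000 Y0.000

1 u = 1 mm; y_m = 195.156 − y.

[1] `<circle>` circle, #008000→cut S700 F1248: (233.932,86.742) → (225.715,100.974) → (209.281,100.974) → (201.064,86.742) → (209.281,72.510) → (225.715,72.510) → (233.932,86.742) (closed)

[2] `<line>` line segment, #008000→cut S700 F1248: (73.612,169.041) → (211.910,173.822)

[3] `<path>` closed polygon, #ff8800→engrave S366 F3860: (10.490,188.782) → (354.237,107.591) → (301.900,142.879) → (5.419,73.021) → (165.072,19.134) → (135.301,69.744) → (10.490,188.782) (closed)

[4] `<path>` open polyline, #ff8800→engrave S366 F3860: (222.158,34.761) → (243.279,43.275) → (24.636,10.600) → (380.322,56.510) → (52.170,110.062)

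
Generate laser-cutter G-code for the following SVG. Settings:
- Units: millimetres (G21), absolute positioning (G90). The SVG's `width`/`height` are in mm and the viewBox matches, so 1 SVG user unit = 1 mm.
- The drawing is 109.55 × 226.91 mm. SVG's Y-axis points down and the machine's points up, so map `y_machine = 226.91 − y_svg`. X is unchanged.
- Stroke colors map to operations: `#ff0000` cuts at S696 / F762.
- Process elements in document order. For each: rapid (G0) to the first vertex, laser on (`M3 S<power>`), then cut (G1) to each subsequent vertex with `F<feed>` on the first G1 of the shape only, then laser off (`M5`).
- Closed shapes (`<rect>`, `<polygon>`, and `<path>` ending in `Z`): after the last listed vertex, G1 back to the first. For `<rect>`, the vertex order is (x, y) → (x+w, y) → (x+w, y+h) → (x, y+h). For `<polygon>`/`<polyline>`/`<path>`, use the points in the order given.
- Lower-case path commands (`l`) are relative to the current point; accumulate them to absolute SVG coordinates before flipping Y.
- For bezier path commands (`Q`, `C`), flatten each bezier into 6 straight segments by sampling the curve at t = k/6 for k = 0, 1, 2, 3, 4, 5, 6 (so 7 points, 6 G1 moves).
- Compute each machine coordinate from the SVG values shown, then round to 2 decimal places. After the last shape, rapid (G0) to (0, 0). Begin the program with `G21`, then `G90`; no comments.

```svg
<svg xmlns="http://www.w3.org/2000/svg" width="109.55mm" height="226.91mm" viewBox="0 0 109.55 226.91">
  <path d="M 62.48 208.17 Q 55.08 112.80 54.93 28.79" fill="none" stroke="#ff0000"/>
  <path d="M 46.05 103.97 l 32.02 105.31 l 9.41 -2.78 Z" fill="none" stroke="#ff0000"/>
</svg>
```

G21
G90
G0 X62.48 Y18.74
M3 S696
G1 X60.21 Y50.21 F762
G1 X58.35 Y81.06
G1 X56.89 Y111.27
G1 X55.84 Y140.85
G1 X55.18 Y169.80
G1 X54.93 Y198.12
M5
G0 X46.05 Y122.94
M3 S696
G1 X78.07 Y17.63 F762
G1 X87.48 Y20.41
G1 X46.05 Y122.94
M5
G0 X0.00 Y0.00

viewBox `0 0 109.55 226.91` with mm width/height → 1 unit = 1 mm. Flip: y_m = 226.91 − y_svg.

**Shape 1** — `<path>` quadratic bezier, stroke `#ff0000` → cut (S696, F762). Control points (SVG): P0=(62.48,208.17), P1=(55.08,112.80), P2=(54.93,28.79); sampled at t=k/6. Machine vertices: (62.48,18.74) → (60.21,50.21) → (58.35,81.06) → (56.89,111.27) → (55.84,140.85) → (55.18,169.80) → (54.93,198.12). Open path.

**Shape 2** — `<path>` closed polygon, stroke `#ff0000` → cut (S696, F762). Machine vertices: (46.05,122.94) → (78.07,17.63) → (87.48,20.41) → (46.05,122.94). Closed: final G1 returns to the first vertex.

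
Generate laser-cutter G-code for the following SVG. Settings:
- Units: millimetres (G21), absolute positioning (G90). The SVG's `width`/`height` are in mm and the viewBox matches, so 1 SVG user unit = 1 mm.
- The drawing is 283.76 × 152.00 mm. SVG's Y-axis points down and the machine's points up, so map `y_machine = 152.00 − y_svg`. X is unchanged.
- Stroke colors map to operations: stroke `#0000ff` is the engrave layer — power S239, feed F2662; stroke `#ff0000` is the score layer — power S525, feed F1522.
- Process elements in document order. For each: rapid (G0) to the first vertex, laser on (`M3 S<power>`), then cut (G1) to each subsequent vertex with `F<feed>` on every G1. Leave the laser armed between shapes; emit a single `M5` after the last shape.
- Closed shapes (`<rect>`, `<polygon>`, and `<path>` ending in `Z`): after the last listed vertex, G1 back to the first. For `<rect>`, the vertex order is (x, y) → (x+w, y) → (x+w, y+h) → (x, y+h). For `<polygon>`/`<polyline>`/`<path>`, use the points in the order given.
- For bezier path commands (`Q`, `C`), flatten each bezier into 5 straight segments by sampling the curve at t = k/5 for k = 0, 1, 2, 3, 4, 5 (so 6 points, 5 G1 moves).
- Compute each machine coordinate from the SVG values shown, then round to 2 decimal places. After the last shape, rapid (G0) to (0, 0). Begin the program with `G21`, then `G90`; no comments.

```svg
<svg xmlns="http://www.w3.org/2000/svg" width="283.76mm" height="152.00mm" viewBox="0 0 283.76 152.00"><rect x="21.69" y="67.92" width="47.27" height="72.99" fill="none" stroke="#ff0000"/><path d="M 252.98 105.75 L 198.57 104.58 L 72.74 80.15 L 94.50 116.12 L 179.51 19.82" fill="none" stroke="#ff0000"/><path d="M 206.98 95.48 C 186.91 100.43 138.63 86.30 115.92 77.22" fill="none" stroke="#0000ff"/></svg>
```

G21
G90
G0 X21.69 Y84.08
M3 S525
G1 X68.96 Y84.08 F1522
G1 X68.96 Y11.09 F1522
G1 X21.69 Y11.09 F1522
G1 X21.69 Y84.08 F1522
G0 X252.98 Y46.25
M3 S525
G1 X198.57 Y47.42 F1522
G1 X72.74 Y71.85 F1522
G1 X94.50 Y35.88 F1522
G1 X179.51 Y132.18 F1522
G0 X206.98 Y56.52
M3 S239
G1 X191.98 Y55.65 F2662
G1 X172.80 Y58.19 F2662
G1 X152.00 Y63.00 F2662
G1 X132.18 Y68.92 F2662
G1 X115.92 Y74.78 F2662
M5
G0 X0.00 Y0.00

1 u = 1 mm; y_m = 152.00 − y.

[1] `<rect>` rectangle, #ff0000→score S525 F1522: (21.69,84.08) → (68.96,84.08) → (68.96,11.09) → (21.69,11.09) → (21.69,84.08) (closed)

[2] `<path>` open polyline, #ff0000→score S525 F1522: (252.98,46.25) → (198.57,47.42) → (72.74,71.85) → (94.50,35.88) → (179.51,132.18)

[3] `<path>` cubic bezier, #0000ff→engrave S239 F2662: (206.98,56.52) → (191.98,55.65) → (172.80,58.19) → (152.00,63.00) → (132.18,68.92) → (115.92,74.78)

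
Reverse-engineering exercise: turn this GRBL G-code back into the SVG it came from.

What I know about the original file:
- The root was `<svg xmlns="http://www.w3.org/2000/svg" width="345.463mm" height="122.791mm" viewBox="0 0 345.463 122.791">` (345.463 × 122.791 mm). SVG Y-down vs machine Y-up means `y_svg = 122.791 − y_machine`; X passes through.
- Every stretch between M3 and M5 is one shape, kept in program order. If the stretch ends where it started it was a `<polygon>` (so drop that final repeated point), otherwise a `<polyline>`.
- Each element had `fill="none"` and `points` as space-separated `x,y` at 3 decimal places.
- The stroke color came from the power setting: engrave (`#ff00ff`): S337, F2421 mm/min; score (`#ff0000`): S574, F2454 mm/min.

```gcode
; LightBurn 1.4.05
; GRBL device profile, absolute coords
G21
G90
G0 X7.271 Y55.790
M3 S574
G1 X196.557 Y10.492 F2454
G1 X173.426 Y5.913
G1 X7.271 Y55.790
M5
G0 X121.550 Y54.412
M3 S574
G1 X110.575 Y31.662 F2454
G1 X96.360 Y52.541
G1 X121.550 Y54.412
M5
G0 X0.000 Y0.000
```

<svg xmlns="http://www.w3.org/2000/svg" width="345.463mm" height="122.791mm" viewBox="0 0 345.463 122.791">
  <polygon points="7.271,67.001 196.557,112.299 173.426,116.878" fill="none" stroke="#ff0000"/>
  <polygon points="121.550,68.379 110.575,91.129 96.360,70.250" fill="none" stroke="#ff0000"/>
</svg>

Each laser-on run becomes one SVG element. Flip Y back into SVG space with y_svg = 122.791 − y_machine. Every run uses S574, so all elements get stroke `#ff0000` (score).

Run 1: The run returns to its start, so emit a `<polygon>` with points (Y-flipped): 7.271,67.001 196.557,112.299 173.426,116.878.

Run 2: The run returns to its start, so emit a `<polygon>` with points (Y-flipped): 121.550,68.379 110.575,91.129 96.360,70.250.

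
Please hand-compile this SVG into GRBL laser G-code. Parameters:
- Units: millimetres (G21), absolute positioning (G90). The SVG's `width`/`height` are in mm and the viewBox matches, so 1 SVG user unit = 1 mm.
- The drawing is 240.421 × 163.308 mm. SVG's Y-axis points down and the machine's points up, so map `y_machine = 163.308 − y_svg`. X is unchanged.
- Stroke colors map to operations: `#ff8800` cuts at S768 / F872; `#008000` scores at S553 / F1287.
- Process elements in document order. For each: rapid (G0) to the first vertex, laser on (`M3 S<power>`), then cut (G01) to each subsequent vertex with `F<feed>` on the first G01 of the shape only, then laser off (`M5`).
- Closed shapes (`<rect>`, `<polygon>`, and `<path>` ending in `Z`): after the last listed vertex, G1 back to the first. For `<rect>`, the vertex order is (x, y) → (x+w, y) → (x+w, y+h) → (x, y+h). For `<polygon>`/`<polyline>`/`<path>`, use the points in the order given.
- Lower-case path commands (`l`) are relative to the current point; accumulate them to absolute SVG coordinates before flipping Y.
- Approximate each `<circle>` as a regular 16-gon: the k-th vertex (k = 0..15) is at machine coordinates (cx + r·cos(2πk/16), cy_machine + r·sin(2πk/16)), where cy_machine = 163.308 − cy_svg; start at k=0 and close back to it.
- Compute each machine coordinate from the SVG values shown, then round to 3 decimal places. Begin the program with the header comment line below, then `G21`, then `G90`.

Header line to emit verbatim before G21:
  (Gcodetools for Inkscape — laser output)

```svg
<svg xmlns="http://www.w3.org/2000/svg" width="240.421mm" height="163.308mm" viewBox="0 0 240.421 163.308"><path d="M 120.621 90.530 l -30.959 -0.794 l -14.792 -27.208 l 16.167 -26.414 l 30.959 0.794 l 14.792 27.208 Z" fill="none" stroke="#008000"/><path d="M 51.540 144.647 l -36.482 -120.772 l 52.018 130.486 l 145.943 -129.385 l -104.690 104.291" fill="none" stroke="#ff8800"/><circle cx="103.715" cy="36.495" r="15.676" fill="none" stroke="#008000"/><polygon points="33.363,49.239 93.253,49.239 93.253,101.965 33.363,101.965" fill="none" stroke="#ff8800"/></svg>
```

(Gcodetools for Inkscape — laser output)
G21
G90
G0 X120.621 Y72.778
M3 S553
G01 X89.662 Y73.572 F1287
G01 X74.870 Y100.780
G01 X91.037 Y127.194
G01 X121.996 Y126.400
G01 X136.788 Y99.192
G01 X120.621 Y72.778
M5
G0 X51.540 Y18.661
M3 S768
G01 X15.058 Y139.433 F872
G01 X67.076 Y8.947
G01 X213.019 Y138.332
G01 X108.329 Y34.041
M5
G0 X119.391 Y126.813
M3 S553
G01 X118.198 Y132.812 F1287
G01 X114.800 Y137.898
G01 X109.714 Y141.296
G01 X103.715 Y142.489
G01 X97.716 Y141.296
G01 X92.630 Y137.898
G01 X89.232 Y132.812
G01 X88.039 Y126.813
G01 X89.232 Y120.814
G01 X92.630 Y115.728
G01 X97.716 Y112.330
G01 X103.715 Y111.137
G01 X109.714 Y112.330
G01 X114.800 Y115.728
G01 X118.198 Y120.814
G01 X119.391 Y126.813
M5
G0 X33.363 Y114.069
M3 S768
G01 X93.253 Y114.069 F872
G01 X93.253 Y61.343
G01 X33.363 Y61.343
G01 X33.363 Y114.069
M5

viewBox `0 0 240.421 163.308` with mm width/height → 1 unit = 1 mm. Flip: y_m = 163.308 − y_svg.

**Shape 1** — `<path>` regular polygon, stroke `#008000` → score (S553, F1287). Machine vertices: (120.621,72.778) → (89.662,73.572) → (74.870,100.780) → (91.037,127.194) → (121.996,126.400) → (136.788,99.192) → (120.621,72.778). Closed: final G1 returns to the first vertex.

**Shape 2** — `<path>` open polyline, stroke `#ff8800` → cut (S768, F872). Machine vertices: (51.540,18.661) → (15.058,139.433) → (67.076,8.947) → (213.019,138.332) → (108.329,34.041). Open path.

**Shape 3** — `<circle>` circle, stroke `#008000` → score (S553, F1287). Machine vertices: (119.391,126.813) → (118.198,132.812) → (114.800,137.898) → (109.714,141.296) → (103.715,142.489) → (97.716,141.296) → (92.630,137.898) → (89.232,132.812) → (88.039,126.813) → (89.232,120.814) → (92.630,115.728) → (97.716,112.330) → (103.715,111.137) → (109.714,112.330) → (114.800,115.728) → (118.198,120.814) → (119.391,126.813). Closed: final G1 returns to the first vertex.

**Shape 4** — `<polygon>` rectangle, stroke `#ff8800` → cut (S768, F872). Machine vertices: (33.363,114.069) → (93.253,114.069) → (93.253,61.343) → (33.363,61.343) → (33.363,114.069). Closed: final G1 returns to the first vertex.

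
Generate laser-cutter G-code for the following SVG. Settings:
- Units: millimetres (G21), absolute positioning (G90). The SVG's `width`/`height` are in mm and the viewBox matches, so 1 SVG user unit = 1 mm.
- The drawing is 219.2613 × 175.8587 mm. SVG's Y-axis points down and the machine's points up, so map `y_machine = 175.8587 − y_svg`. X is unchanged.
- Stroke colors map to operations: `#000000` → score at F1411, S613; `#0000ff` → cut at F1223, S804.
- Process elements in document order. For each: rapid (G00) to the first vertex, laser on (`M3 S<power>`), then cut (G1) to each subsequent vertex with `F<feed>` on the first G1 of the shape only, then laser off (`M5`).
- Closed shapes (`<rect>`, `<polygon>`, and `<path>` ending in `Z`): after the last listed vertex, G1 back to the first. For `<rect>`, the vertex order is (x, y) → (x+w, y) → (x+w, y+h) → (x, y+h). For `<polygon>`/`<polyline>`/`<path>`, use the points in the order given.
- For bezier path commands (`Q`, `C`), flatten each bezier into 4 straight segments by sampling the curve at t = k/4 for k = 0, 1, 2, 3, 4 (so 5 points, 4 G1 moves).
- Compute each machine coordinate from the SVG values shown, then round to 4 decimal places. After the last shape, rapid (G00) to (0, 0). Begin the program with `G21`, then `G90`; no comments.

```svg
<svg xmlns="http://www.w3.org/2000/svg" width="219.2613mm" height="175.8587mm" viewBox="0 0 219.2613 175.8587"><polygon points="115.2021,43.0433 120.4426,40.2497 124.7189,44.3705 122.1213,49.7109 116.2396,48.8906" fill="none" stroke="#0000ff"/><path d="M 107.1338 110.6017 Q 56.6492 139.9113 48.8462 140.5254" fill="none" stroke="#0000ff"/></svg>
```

G21
G90
G00 X115.2021 Y132.8154
M3 S804
G1 X120.4426 Y135.6090 F1223
G1 X124.7189 Y131.4882
G1 X122.1213 Y126.1478
G1 X116.2396 Y126.9681
G1 X115.2021 Y132.8154
M5
G00 X107.1338 Y65.2570
M3 S804
G1 X84.5591 Y52.3957 F1223
G1 X67.3196 Y43.1213
G1 X55.4153 Y37.4338
G1 X48.8462 Y35.3333
M5
G00 X0.0000 Y0.0000

viewBox `0 0 219.2613 175.8587` with mm width/height → 1 unit = 1 mm. Flip: y_m = 175.8587 − y_svg.

**Shape 1** — `<polygon>` regular polygon, stroke `#0000ff` → cut (S804, F1223). Machine vertices: (115.2021,132.8154) → (120.4426,135.6090) → (124.7189,131.4882) → (122.1213,126.1478) → (116.2396,126.9681) → (115.2021,132.8154). Closed: final G1 returns to the first vertex.

**Shape 2** — `<path>` quadratic bezier, stroke `#0000ff` → cut (S804, F1223). Control points (SVG): P0=(107.1338,110.6017), P1=(56.6492,139.9113), P2=(48.8462,140.5254); sampled at t=k/4. Machine vertices: (107.1338,65.2570) → (84.5591,52.3957) → (67.3196,43.1213) → (55.4153,37.4338) → (48.8462,35.3333). Open path.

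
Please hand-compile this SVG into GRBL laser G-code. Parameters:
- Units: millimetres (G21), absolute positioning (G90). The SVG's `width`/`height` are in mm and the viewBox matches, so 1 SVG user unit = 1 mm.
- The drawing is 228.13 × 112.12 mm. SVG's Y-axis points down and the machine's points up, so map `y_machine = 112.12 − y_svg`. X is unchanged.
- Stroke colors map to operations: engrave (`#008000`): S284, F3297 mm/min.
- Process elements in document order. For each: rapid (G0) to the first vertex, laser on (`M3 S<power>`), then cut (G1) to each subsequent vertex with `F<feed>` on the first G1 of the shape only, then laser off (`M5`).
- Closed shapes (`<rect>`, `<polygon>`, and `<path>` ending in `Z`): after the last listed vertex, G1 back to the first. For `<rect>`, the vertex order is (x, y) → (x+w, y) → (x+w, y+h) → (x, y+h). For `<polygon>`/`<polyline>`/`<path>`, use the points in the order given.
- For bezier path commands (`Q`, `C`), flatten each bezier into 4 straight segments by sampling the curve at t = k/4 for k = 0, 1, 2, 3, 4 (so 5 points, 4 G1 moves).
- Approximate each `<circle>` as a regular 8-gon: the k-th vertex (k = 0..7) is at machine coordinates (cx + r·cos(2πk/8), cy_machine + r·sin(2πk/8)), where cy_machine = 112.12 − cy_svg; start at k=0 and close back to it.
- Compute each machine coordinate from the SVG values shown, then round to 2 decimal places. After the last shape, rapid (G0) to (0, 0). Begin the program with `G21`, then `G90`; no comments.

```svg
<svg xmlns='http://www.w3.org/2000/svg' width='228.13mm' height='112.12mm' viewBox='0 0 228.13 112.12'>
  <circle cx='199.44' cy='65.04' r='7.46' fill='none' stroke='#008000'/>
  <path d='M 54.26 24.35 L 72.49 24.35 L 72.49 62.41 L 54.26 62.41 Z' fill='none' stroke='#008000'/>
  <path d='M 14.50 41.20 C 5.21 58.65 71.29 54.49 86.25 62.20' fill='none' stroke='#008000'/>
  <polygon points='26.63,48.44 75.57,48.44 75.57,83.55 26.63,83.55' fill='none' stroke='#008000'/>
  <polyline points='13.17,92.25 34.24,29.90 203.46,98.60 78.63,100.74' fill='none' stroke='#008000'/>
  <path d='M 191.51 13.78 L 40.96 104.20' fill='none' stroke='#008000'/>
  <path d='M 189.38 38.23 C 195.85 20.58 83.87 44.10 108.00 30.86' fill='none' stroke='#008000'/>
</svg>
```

Since the viewBox matches the mm dimensions, user units are millimetres directly. The only transform is the Y-flip y_m = 112.12 − y_svg.

Shape 1 is a circle drawn with `<circle>`. Its stroke #008000 means engrave at S284, F3297. After flipping Y the toolpath is (206.90,47.08) → (204.72,52.36) → (199.44,54.54) → (194.16,52.36) → (191.98,47.08) → (194.16,41.80) → (199.44,39.62) → (204.72,41.80) → (206.90,47.08), returning to the start.

Shape 2 is a rectangle drawn with `<path>`. Its stroke #008000 means engrave at S284, F3297. After flipping Y the toolpath is (54.26,87.77) → (72.49,87.77) → (72.49,49.71) → (54.26,49.71) → (54.26,87.77), returning to the start.

Shape 3 is a cubic bezier drawn with `<path>`. Its stroke #008000 means engrave at S284, F3297. After flipping Y the toolpath is (14.50,70.92) → (19.69,61.36) → (41.28,56.77) → (67.42,54.00) → (86.25,49.92).

Shape 4 is a rectangle drawn with `<polygon>`. Its stroke #008000 means engrave at S284, F3297. After flipping Y the toolpath is (26.63,63.68) → (75.57,63.68) → (75.57,28.57) → (26.63,28.57) → (26.63,63.68), returning to the start.

Shape 5 is a open polyline drawn with `<polyline>`. Its stroke #008000 means engrave at S284, F3297. After flipping Y the toolpath is (13.17,19.87) → (34.24,82.22) → (203.46,13.52) → (78.63,11.38).

Shape 6 is a line segment drawn with `<path>`. Its stroke #008000 means engrave at S284, F3297. After flipping Y the toolpath is (191.51,98.34) → (40.96,7.92).

Shape 7 is a cubic bezier drawn with `<path>`. Its stroke #008000 means engrave at S284, F3297. After flipping Y the toolpath is (189.38,73.89) → (176.00,80.63) → (142.07,79.23) → (111.45,77.00) → (108.00,81.26).

G21
G90
G0 X206.90 Y47.08
M3 S284
G1 X204.72 Y52.36 F3297
G1 X199.44 Y54.54
G1 X194.16 Y52.36
G1 X191.98 Y47.08
G1 X194.16 Y41.80
G1 X199.44 Y39.62
G1 X204.72 Y41.80
G1 X206.90 Y47.08
M5
G0 X54.26 Y87.77
M3 S284
G1 X72.49 Y87.77 F3297
G1 X72.49 Y49.71
G1 X54.26 Y49.71
G1 X54.26 Y87.77
M5
G0 X14.50 Y70.92
M3 S284
G1 X19.69 Y61.36 F3297
G1 X41.28 Y56.77
G1 X67.42 Y54.00
G1 X86.25 Y49.92
M5
G0 X26.63 Y63.68
M3 S284
G1 X75.57 Y63.68 F3297
G1 X75.57 Y28.57
G1 X26.63 Y28.57
G1 X26.63 Y63.68
M5
G0 X13.17 Y19.87
M3 S284
G1 X34.24 Y82.22 F3297
G1 X203.46 Y13.52
G1 X78.63 Y11.38
M5
G0 X191.51 Y98.34
M3 S284
G1 X40.96 Y7.92 F3297
M5
G0 X189.38 Y73.89
M3 S284
G1 X176.00 Y80.63 F3297
G1 X142.07 Y79.23
G1 X111.45 Y77.00
G1 X108.00 Y81.26
M5
G0 X0.00 Y0.00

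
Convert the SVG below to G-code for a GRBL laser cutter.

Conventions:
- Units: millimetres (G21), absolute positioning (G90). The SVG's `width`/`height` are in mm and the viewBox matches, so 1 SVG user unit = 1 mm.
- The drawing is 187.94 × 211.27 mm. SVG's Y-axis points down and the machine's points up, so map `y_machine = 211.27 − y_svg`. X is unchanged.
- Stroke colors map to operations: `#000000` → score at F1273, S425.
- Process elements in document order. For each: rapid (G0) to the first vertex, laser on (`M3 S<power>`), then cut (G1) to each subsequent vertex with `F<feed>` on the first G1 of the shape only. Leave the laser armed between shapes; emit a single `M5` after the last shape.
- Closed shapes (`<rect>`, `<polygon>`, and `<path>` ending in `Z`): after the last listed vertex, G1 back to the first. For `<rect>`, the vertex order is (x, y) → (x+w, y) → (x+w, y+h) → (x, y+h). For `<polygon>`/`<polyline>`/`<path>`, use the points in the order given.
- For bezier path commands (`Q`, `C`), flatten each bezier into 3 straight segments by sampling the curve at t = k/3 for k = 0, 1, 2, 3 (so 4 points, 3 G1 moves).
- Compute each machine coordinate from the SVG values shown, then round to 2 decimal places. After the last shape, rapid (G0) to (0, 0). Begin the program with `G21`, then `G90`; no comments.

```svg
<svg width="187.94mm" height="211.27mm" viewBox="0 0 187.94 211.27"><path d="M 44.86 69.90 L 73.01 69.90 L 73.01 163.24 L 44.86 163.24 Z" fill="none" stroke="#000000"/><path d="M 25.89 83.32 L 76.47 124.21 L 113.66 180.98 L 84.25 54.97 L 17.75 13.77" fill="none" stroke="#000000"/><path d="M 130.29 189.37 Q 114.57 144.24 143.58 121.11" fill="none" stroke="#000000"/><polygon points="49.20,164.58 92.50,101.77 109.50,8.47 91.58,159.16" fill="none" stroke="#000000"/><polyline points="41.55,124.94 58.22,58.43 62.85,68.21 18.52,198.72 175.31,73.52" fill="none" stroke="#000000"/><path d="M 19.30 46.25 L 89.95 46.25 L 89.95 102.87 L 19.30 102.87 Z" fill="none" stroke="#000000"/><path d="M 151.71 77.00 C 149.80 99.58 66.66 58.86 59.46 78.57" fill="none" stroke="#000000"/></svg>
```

G21
G90
G0 X44.86 Y141.37
M3 S425
G1 X73.01 Y141.37 F1273
G1 X73.01 Y48.03
G1 X44.86 Y48.03
G1 X44.86 Y141.37
G0 X25.89 Y127.95
M3 S425
G1 X76.47 Y87.06 F1273
G1 X113.66 Y30.29
G1 X84.25 Y156.30
G1 X17.75 Y197.50
G0 X130.29 Y21.90
M3 S425
G1 X124.78 Y49.54 F1273
G1 X129.21 Y72.30
G1 X143.58 Y90.16
G0 X49.20 Y46.69
M3 S425
G1 X92.50 Y109.50 F1273
G1 X109.50 Y202.80
G1 X91.58 Y52.11
G1 X49.20 Y46.69
G0 X41.55 Y86.33
M3 S425
G1 X58.22 Y152.84 F1273
G1 X62.85 Y143.06
G1 X18.52 Y12.55
G1 X175.31 Y137.75
G0 X19.30 Y165.02
M3 S425
G1 X89.95 Y165.02 F1273
G1 X89.95 Y108.40
G1 X19.30 Y108.40
G1 X19.30 Y165.02
G0 X151.71 Y134.27
M3 S425
G1 X128.54 Y128.21 F1273
G1 X86.15 Y136.85
G1 X59.46 Y132.70
M5
G0 X0.00 Y0.00

Since the viewBox matches the mm dimensions, user units are millimetres directly. The only transform is the Y-flip y_m = 211.27 − y_svg.

Shape 1 is a rectangle drawn with `<path>`. Its stroke #000000 means score at S425, F1273. After flipping Y the toolpath is (44.86,141.37) → (73.01,141.37) → (73.01,48.03) → (44.86,48.03) → (44.86,141.37), returning to the start.

Shape 2 is a open polyline drawn with `<path>`. Its stroke #000000 means score at S425, F1273. After flipping Y the toolpath is (25.89,127.95) → (76.47,87.06) → (113.66,30.29) → (84.25,156.30) → (17.75,197.50).

Shape 3 is a quadratic bezier drawn with `<path>`. Its stroke #000000 means score at S425, F1273. After flipping Y the toolpath is (130.29,21.90) → (124.78,49.54) → (129.21,72.30) → (143.58,90.16).

Shape 4 is a closed polygon drawn with `<polygon>`. Its stroke #000000 means score at S425, F1273. After flipping Y the toolpath is (49.20,46.69) → (92.50,109.50) → (109.50,202.80) → (91.58,52.11) → (49.20,46.69), returning to the start.

Shape 5 is a open polyline drawn with `<polyline>`. Its stroke #000000 means score at S425, F1273. After flipping Y the toolpath is (41.55,86.33) → (58.22,152.84) → (62.85,143.06) → (18.52,12.55) → (175.31,137.75).

Shape 6 is a rectangle drawn with `<path>`. Its stroke #000000 means score at S425, F1273. After flipping Y the toolpath is (19.30,165.02) → (89.95,165.02) → (89.95,108.40) → (19.30,108.40) → (19.30,165.02), returning to the start.

Shape 7 is a cubic bezier drawn with `<path>`. Its stroke #000000 means score at S425, F1273. After flipping Y the toolpath is (151.71,134.27) → (128.54,128.21) → (86.15,136.85) → (59.46,132.70).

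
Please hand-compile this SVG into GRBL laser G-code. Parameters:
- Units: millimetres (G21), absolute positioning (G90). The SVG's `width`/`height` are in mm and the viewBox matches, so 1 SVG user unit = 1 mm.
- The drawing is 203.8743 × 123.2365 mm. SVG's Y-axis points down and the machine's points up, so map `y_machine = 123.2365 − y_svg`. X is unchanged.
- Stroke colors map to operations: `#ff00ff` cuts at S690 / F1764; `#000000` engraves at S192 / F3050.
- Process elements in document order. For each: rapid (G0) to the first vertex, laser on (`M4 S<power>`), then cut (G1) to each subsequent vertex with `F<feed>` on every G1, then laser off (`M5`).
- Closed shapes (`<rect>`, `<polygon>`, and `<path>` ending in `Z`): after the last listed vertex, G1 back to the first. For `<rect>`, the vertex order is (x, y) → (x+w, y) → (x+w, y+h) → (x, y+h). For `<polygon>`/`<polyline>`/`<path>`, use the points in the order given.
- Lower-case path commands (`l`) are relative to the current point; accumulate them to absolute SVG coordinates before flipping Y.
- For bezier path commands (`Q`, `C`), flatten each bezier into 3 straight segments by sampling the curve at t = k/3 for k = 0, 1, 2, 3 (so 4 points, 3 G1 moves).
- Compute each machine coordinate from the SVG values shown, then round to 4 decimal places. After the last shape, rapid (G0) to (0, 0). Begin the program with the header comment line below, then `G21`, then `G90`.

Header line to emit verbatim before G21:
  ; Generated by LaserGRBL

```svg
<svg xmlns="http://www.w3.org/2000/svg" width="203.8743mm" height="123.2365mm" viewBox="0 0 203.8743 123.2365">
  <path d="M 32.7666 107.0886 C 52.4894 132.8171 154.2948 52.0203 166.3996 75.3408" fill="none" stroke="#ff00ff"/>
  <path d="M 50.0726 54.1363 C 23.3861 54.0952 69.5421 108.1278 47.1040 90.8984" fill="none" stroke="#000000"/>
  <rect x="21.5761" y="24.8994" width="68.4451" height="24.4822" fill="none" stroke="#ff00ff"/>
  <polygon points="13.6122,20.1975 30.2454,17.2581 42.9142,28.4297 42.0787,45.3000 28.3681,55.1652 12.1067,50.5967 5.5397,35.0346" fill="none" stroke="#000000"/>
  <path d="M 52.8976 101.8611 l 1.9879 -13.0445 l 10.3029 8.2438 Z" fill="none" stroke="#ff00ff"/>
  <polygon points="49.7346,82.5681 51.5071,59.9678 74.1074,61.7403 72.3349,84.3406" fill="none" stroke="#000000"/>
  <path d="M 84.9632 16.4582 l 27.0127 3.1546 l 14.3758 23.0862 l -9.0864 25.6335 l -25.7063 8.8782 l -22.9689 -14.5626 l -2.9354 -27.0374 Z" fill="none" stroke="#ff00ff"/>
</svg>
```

Since the viewBox matches the mm dimensions, user units are millimetres directly. The only transform is the Y-flip y_m = 123.2365 − y_svg.

Shape 1 is a cubic bezier drawn with `<path>`. Its stroke #ff00ff means cut at S690, F1764. After flipping Y the toolpath is (32.7666,16.1479) → (73.4879,18.1263) → (130.7569,44.3120) → (166.3996,47.8957).

Shape 2 is a cubic bezier drawn with `<path>`. Its stroke #000000 means engrave at S192, F3050. After flipping Y the toolpath is (50.0726,69.1002) → (42.4285,55.7588) → (51.9158,34.2206) → (47.1040,32.3381).

Shape 3 is a rectangle drawn with `<rect>`. Its stroke #ff00ff means cut at S690, F1764. After flipping Y the toolpath is (21.5761,98.3371) → (90.0212,98.3371) → (90.0212,73.8549) → (21.5761,73.8549) → (21.5761,98.3371), returning to the start.

Shape 4 is a regular polygon drawn with `<polygon>`. Its stroke #000000 means engrave at S192, F3050. After flipping Y the toolpath is (13.6122,103.0390) → (30.2454,105.9784) → (42.9142,94.8068) → (42.0787,77.9365) → (28.3681,68.0713) → (12.1067,72.6398) → (5.5397,88.2019) → (13.6122,103.0390), returning to the start.

Shape 5 is a regular polygon drawn with `<path>`. Its stroke #ff00ff means cut at S690, F1764. After flipping Y the toolpath is (52.8976,21.3754) → (54.8855,34.4199) → (65.1884,26.1761) → (52.8976,21.3754), returning to the start.

Shape 6 is a regular polygon drawn with `<polygon>`. Its stroke #000000 means engrave at S192, F3050. After flipping Y the toolpath is (49.7346,40.6684) → (51.5071,63.2687) → (74.1074,61.4962) → (72.3349,38.8959) → (49.7346,40.6684), returning to the start.

Shape 7 is a regular polygon drawn with `<path>`. Its stroke #ff00ff means cut at S690, F1764. After flipping Y the toolpath is (84.9632,106.7783) → (111.9759,103.6237) → (126.3517,80.5375) → (117.2653,54.9040) → (91.5590,46.0258) → (68.5901,60.5884) → (65.6547,87.6258) → (84.9632,106.7783), returning to the start.

; Generated by LaserGRBL
G21
G90
G0 X32.7666 Y16.1479
M4 S690
G1 X73.4879 Y18.1263 F1764
G1 X130.7569 Y44.3120 F1764
G1 X166.3996 Y47.8957 F1764
M5
G0 X50.0726 Y69.1002
M4 S192
G1 X42.4285 Y55.7588 F3050
G1 X51.9158 Y34.2206 F3050
G1 X47.1040 Y32.3381 F3050
M5
G0 X21.5761 Y98.3371
M4 S690
G1 X90.0212 Y98.3371 F1764
G1 X90.0212 Y73.8549 F1764
G1 X21.5761 Y73.8549 F1764
G1 X21.5761 Y98.3371 F1764
M5
G0 X13.6122 Y103.0390
M4 S192
G1 X30.2454 Y105.9784 F3050
G1 X42.9142 Y94.8068 F3050
G1 X42.0787 Y77.9365 F3050
G1 X28.3681 Y68.0713 F3050
G1 X12.1067 Y72.6398 F3050
G1 X5.5397 Y88.2019 F3050
G1 X13.6122 Y103.0390 F3050
M5
G0 X52.8976 Y21.3754
M4 S690
G1 X54.8855 Y34.4199 F1764
G1 X65.1884 Y26.1761 F1764
G1 X52.8976 Y21.3754 F1764
M5
G0 X49.7346 Y40.6684
M4 S192
G1 X51.5071 Y63.2687 F3050
G1 X74.1074 Y61.4962 F3050
G1 X72.3349 Y38.8959 F3050
G1 X49.7346 Y40.6684 F3050
M5
G0 X84.9632 Y106.7783
M4 S690
G1 X111.9759 Y103.6237 F1764
G1 X126.3517 Y80.5375 F1764
G1 X117.2653 Y54.9040 F1764
G1 X91.5590 Y46.0258 F1764
G1 X68.5901 Y60.5884 F1764
G1 X65.6547 Y87.6258 F1764
G1 X84.9632 Y106.7783 F1764
M5
G0 X0.0000 Y0.0000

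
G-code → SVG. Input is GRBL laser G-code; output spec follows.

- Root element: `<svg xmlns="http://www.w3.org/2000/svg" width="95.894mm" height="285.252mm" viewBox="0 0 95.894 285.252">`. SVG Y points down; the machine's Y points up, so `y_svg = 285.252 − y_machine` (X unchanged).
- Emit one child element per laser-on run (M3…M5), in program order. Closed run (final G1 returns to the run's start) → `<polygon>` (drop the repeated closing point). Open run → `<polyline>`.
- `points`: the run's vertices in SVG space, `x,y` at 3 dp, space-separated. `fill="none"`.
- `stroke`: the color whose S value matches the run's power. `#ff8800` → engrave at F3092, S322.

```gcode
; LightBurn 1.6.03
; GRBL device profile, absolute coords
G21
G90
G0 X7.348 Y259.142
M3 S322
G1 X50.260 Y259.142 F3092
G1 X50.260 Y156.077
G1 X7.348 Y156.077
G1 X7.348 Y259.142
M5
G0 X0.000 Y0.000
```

<svg xmlns="http://www.w3.org/2000/svg" width="95.894mm" height="285.252mm" viewBox="0 0 95.894 285.252">
  <polygon points="7.348,26.110 50.260,26.110 50.260,129.175 7.348,129.175" fill="none" stroke="#ff8800"/>
</svg>

Machine Y-up, SVG Y-down with viewBox height 285.252, so y_svg = 285.252 − y_machine; X carries over. Every run uses S322, so all elements get stroke `#ff8800` (engrave).

Run 1: The run returns to its start, so emit a `<polygon>` with points (Y-flipped): 7.348,26.110 50.260,26.110 50.260,129.175 7.348,129.175.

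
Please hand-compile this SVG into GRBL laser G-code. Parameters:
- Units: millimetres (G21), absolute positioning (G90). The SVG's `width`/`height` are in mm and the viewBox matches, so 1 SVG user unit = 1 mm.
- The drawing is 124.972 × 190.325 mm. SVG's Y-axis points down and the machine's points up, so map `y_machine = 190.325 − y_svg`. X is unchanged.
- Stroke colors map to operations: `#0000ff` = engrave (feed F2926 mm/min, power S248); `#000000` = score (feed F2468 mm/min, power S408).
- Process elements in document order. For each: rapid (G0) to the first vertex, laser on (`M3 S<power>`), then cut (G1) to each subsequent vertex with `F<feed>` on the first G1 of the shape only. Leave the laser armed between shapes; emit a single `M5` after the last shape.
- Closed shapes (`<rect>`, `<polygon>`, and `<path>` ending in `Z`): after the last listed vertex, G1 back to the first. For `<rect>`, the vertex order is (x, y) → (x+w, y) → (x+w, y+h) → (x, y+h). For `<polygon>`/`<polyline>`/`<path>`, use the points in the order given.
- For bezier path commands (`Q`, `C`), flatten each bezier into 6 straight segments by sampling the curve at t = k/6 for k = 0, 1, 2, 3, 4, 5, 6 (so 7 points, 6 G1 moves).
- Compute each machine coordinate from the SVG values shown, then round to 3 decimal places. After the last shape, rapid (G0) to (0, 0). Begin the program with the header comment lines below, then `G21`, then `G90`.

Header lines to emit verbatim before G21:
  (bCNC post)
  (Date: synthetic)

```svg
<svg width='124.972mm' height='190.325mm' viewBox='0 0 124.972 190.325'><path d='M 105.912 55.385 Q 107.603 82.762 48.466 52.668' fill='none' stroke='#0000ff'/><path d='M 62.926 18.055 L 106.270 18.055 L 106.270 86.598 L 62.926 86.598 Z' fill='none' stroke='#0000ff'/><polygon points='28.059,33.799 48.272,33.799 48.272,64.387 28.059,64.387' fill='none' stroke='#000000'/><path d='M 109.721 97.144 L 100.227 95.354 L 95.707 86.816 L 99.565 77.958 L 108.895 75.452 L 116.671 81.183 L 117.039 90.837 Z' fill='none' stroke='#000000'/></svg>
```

(bCNC post)
(Date: synthetic)
G21
G90
G0 X105.912 Y134.940
M3 S248
G1 X104.786 Y127.411 F2926
G1 X100.281 Y123.074
G1 X92.396 Y121.931
G1 X81.132 Y123.980
G1 X66.489 Y129.222
G1 X48.466 Y137.657
G0 X62.926 Y172.270
M3 S248
G1 X106.270 Y172.270 F2926
G1 X106.270 Y103.727
G1 X62.926 Y103.727
G1 X62.926 Y172.270
G0 X28.059 Y156.526
M3 S408
G1 X48.272 Y156.526 F2468
G1 X48.272 Y125.938
G1 X28.059 Y125.938
G1 X28.059 Y156.526
G0 X109.721 Y93.181
M3 S408
G1 X100.227 Y94.971 F2468
G1 X95.707 Y103.509
G1 X99.565 Y112.367
G1 X108.895 Y114.873
G1 X116.671 Y109.142
G1 X117.039 Y99.488
G1 X109.721 Y93.181
M5
G0 X0.000 Y0.000

1 u = 1 mm; y_m = 190.325 − y.

[1] `<path>` quadratic bezier, #0000ff→engrave S248 F2926: (105.912,134.940) → (104.786,127.411) → (100.281,123.074) → (92.396,121.931) → (81.132,123.980) → (66.489,129.222) → (48.466,137.657)

[2] `<path>` rectangle, #0000ff→engrave S248 F2926: (62.926,172.270) → (106.270,172.270) → (106.270,103.727) → (62.926,103.727) → (62.926,172.270) (closed)

[3] `<polygon>` rectangle, #000000→score S408 F2468: (28.059,156.526) → (48.272,156.526) → (48.272,125.938) → (28.059,125.938) → (28.059,156.526) (closed)

[4] `<path>` regular polygon, #000000→score S408 F2468: (109.721,93.181) → (100.227,94.971) → (95.707,103.509) → (99.565,112.367) → (108.895,114.873) → (116.671,109.142) → (117.039,99.488) → (109.721,93.181) (closed)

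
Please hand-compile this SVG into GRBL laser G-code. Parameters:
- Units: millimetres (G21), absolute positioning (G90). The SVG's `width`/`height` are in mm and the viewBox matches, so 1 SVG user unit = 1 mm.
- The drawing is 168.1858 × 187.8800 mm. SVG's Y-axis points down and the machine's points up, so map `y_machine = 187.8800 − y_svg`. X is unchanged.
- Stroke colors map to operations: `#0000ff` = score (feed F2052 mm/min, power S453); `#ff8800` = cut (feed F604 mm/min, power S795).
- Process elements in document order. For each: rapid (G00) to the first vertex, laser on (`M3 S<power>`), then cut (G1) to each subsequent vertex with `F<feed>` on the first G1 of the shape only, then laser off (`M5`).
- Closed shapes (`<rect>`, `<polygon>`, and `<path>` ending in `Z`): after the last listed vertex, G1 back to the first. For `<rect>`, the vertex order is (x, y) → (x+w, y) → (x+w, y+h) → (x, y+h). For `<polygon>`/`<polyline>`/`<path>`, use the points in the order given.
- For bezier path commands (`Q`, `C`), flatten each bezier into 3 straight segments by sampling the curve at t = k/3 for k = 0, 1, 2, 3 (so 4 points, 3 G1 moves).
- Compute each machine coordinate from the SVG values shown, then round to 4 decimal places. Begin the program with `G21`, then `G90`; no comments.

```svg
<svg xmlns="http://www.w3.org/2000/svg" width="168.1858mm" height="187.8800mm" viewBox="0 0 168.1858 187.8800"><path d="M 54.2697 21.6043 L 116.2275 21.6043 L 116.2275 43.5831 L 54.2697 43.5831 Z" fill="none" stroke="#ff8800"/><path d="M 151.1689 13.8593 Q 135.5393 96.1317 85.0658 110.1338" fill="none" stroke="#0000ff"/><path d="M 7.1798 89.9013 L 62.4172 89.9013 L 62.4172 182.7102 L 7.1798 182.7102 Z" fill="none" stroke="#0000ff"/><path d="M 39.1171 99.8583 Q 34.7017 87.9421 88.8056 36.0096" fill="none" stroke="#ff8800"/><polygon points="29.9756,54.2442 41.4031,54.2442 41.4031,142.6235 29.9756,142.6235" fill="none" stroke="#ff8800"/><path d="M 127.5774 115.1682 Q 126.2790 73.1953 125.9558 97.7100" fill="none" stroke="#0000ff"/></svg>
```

G21
G90
G00 X54.2697 Y166.2757
M3 S795
G1 X116.2275 Y166.2757 F604
G1 X116.2275 Y144.2969
G1 X54.2697 Y144.2969
G1 X54.2697 Y166.2757
M5
G00 X151.1689 Y174.0207
M3 S453
G1 X136.8776 Y126.7580 F2052
G1 X114.8433 Y94.6665
G1 X85.0658 Y77.7462
M5
G00 X7.1798 Y97.9787
M3 S453
G1 X62.4172 Y97.9787 F2052
G1 X62.4172 Y5.1698
G1 X7.1798 Y5.1698
G1 X7.1798 Y97.9787
M5
G00 X39.1171 Y88.0217
M3 S795
G1 X42.6756 Y100.4121 F604
G1 X59.2385 Y121.6950
G1 X88.8056 Y151.8704
M5
G00 X29.9756 Y133.6358
M3 S795
G1 X41.4031 Y133.6358 F604
G1 X41.4031 Y45.2565
G1 X29.9756 Y45.2565
G1 X29.9756 Y133.6358
M5
G00 X127.5774 Y72.7118
M3 S453
G1 X126.8202 Y93.3062 F2052
G1 X126.2796 Y99.1256
G1 X125.9558 Y90.1700
M5

Since the viewBox matches the mm dimensions, user units are millimetres directly. The only transform is the Y-flip y_m = 187.8800 − y_svg.

Shape 1 is a rectangle drawn with `<path>`. Its stroke #ff8800 means cut at S795, F604. After flipping Y the toolpath is (54.2697,166.2757) → (116.2275,166.2757) → (116.2275,144.2969) → (54.2697,144.2969) → (54.2697,166.2757), returning to the start.

Shape 2 is a quadratic bezier drawn with `<path>`. Its stroke #0000ff means score at S453, F2052. After flipping Y the toolpath is (151.1689,174.0207) → (136.8776,126.7580) → (114.8433,94.6665) → (85.0658,77.7462).

Shape 3 is a rectangle drawn with `<path>`. Its stroke #0000ff means score at S453, F2052. After flipping Y the toolpath is (7.1798,97.9787) → (62.4172,97.9787) → (62.4172,5.1698) → (7.1798,5.1698) → (7.1798,97.9787), returning to the start.

Shape 4 is a quadratic bezier drawn with `<path>`. Its stroke #ff8800 means cut at S795, F604. After flipping Y the toolpath is (39.1171,88.0217) → (42.6756,100.4121) → (59.2385,121.6950) → (88.8056,151.8704).

Shape 5 is a rectangle drawn with `<polygon>`. Its stroke #ff8800 means cut at S795, F604. After flipping Y the toolpath is (29.9756,133.6358) → (41.4031,133.6358) → (41.4031,45.2565) → (29.9756,45.2565) → (29.9756,133.6358), returning to the start.

Shape 6 is a quadratic bezier drawn with `<path>`. Its stroke #0000ff means score at S453, F2052. After flipping Y the toolpath is (127.5774,72.7118) → (126.8202,93.3062) → (126.2796,99.1256) → (125.9558,90.1700).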